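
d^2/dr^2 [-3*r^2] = -6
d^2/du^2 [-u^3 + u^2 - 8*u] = 2 - 6*u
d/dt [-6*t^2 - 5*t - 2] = -12*t - 5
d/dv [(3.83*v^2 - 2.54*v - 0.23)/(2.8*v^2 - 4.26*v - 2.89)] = (-9.2038*v^2 - 20.8494*v + 6.3608)/(7.84*v^4 - 23.856*v^3 + 1.9636*v^2 + 24.6228*v + 8.3521)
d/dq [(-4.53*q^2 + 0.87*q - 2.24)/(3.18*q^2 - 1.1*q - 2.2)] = (2.2164*q^2 + 34.1784*q - 4.378)/(10.1124*q^4 - 6.996*q^3 - 12.782*q^2 + 4.84*q + 4.84)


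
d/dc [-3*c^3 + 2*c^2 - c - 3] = -9*c^2 + 4*c - 1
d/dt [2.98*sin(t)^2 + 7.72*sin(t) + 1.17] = (5.96*sin(t) + 7.72)*cos(t)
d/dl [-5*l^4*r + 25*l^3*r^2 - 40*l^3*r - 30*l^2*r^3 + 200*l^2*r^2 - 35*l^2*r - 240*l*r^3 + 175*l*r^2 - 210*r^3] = 5*r*(-4*l^3 + 15*l^2*r - 24*l^2 - 12*l*r^2 + 80*l*r - 14*l - 48*r^2 + 35*r)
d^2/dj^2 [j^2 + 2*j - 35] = 2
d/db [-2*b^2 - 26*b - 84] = -4*b - 26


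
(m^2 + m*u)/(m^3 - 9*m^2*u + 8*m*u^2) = (m + u)/(m^2 - 9*m*u + 8*u^2)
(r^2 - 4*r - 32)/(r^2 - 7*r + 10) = (r^2 - 4*r - 32)/(r^2 - 7*r + 10)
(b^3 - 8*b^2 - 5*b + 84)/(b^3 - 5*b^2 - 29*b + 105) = (b^2 - b - 12)/(b^2 + 2*b - 15)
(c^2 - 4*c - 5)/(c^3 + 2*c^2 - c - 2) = (c - 5)/(c^2 + c - 2)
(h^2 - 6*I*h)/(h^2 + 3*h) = (h - 6*I)/(h + 3)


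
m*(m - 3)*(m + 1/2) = m^3 - 5*m^2/2 - 3*m/2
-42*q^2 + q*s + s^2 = (-6*q + s)*(7*q + s)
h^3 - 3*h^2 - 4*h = h*(h - 4)*(h + 1)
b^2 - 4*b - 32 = (b - 8)*(b + 4)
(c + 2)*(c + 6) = c^2 + 8*c + 12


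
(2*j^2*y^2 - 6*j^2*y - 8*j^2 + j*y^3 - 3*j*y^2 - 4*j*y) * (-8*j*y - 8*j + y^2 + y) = -16*j^3*y^3 + 32*j^3*y^2 + 112*j^3*y + 64*j^3 - 6*j^2*y^4 + 12*j^2*y^3 + 42*j^2*y^2 + 24*j^2*y + j*y^5 - 2*j*y^4 - 7*j*y^3 - 4*j*y^2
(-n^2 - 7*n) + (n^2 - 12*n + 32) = 32 - 19*n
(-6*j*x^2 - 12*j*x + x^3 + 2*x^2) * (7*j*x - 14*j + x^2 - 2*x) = -42*j^2*x^3 + 168*j^2*x + j*x^4 - 4*j*x^2 + x^5 - 4*x^3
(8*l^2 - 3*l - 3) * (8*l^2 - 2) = 64*l^4 - 24*l^3 - 40*l^2 + 6*l + 6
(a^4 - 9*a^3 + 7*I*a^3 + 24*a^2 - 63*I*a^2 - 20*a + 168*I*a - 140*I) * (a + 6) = a^5 - 3*a^4 + 7*I*a^4 - 30*a^3 - 21*I*a^3 + 124*a^2 - 210*I*a^2 - 120*a + 868*I*a - 840*I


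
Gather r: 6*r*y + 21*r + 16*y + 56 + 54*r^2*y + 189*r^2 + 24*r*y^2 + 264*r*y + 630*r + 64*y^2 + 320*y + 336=r^2*(54*y + 189) + r*(24*y^2 + 270*y + 651) + 64*y^2 + 336*y + 392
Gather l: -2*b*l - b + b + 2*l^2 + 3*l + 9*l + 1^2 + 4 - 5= 2*l^2 + l*(12 - 2*b)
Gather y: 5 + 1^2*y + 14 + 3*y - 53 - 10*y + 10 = -6*y - 24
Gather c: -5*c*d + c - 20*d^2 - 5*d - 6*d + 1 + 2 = c*(1 - 5*d) - 20*d^2 - 11*d + 3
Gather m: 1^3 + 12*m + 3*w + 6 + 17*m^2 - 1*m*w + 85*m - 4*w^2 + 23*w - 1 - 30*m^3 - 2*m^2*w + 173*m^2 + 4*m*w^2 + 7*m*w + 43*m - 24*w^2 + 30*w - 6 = -30*m^3 + m^2*(190 - 2*w) + m*(4*w^2 + 6*w + 140) - 28*w^2 + 56*w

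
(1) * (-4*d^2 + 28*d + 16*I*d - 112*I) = -4*d^2 + 28*d + 16*I*d - 112*I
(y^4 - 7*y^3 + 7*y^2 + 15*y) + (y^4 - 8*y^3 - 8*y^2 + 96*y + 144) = 2*y^4 - 15*y^3 - y^2 + 111*y + 144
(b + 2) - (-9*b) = 10*b + 2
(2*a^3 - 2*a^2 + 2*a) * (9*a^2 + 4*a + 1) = 18*a^5 - 10*a^4 + 12*a^3 + 6*a^2 + 2*a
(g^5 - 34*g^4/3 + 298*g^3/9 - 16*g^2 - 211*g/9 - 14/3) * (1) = g^5 - 34*g^4/3 + 298*g^3/9 - 16*g^2 - 211*g/9 - 14/3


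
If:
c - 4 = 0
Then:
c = 4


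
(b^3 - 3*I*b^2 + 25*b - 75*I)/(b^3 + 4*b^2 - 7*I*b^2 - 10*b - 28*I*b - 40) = (b^2 + 2*I*b + 15)/(b^2 + 2*b*(2 - I) - 8*I)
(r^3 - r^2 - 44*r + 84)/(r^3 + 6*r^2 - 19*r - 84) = (r^2 - 8*r + 12)/(r^2 - r - 12)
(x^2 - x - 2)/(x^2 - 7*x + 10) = (x + 1)/(x - 5)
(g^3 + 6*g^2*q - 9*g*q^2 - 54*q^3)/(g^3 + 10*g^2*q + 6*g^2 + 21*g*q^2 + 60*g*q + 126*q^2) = (g^2 + 3*g*q - 18*q^2)/(g^2 + 7*g*q + 6*g + 42*q)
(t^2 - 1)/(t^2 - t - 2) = (t - 1)/(t - 2)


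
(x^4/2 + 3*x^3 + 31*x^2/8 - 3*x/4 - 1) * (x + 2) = x^5/2 + 4*x^4 + 79*x^3/8 + 7*x^2 - 5*x/2 - 2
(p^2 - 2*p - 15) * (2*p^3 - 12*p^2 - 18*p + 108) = 2*p^5 - 16*p^4 - 24*p^3 + 324*p^2 + 54*p - 1620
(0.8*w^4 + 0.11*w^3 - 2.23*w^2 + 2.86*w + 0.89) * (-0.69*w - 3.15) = -0.552*w^5 - 2.5959*w^4 + 1.1922*w^3 + 5.0511*w^2 - 9.6231*w - 2.8035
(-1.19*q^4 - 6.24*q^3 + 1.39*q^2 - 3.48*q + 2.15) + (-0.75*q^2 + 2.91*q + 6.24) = -1.19*q^4 - 6.24*q^3 + 0.64*q^2 - 0.57*q + 8.39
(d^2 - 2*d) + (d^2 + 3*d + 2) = 2*d^2 + d + 2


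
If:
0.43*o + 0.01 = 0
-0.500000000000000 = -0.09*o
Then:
No Solution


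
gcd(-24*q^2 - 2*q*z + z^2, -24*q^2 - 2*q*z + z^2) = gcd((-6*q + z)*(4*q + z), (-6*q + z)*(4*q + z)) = -24*q^2 - 2*q*z + z^2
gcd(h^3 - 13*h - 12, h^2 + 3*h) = h + 3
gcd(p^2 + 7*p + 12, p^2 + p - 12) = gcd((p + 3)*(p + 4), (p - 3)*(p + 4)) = p + 4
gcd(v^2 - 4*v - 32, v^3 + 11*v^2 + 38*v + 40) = v + 4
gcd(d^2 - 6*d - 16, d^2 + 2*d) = d + 2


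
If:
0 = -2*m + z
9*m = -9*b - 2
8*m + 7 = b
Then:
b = 47/81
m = -65/81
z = -130/81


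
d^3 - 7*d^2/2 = d^2*(d - 7/2)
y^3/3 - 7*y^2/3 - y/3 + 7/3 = (y/3 + 1/3)*(y - 7)*(y - 1)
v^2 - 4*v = v*(v - 4)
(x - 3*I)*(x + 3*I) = x^2 + 9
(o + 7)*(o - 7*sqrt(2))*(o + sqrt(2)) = o^3 - 6*sqrt(2)*o^2 + 7*o^2 - 42*sqrt(2)*o - 14*o - 98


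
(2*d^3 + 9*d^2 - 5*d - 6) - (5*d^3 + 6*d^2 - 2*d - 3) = -3*d^3 + 3*d^2 - 3*d - 3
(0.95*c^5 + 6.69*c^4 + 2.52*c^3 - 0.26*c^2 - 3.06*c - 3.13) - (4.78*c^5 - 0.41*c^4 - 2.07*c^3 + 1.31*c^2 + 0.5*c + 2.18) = -3.83*c^5 + 7.1*c^4 + 4.59*c^3 - 1.57*c^2 - 3.56*c - 5.31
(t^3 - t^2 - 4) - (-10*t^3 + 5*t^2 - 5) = 11*t^3 - 6*t^2 + 1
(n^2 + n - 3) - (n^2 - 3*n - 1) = 4*n - 2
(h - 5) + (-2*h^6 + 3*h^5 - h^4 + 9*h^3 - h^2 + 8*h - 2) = -2*h^6 + 3*h^5 - h^4 + 9*h^3 - h^2 + 9*h - 7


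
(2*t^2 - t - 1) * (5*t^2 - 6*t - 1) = 10*t^4 - 17*t^3 - t^2 + 7*t + 1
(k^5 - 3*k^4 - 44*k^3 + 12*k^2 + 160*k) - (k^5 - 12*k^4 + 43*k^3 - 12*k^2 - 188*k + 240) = 9*k^4 - 87*k^3 + 24*k^2 + 348*k - 240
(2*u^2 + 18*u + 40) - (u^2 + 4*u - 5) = u^2 + 14*u + 45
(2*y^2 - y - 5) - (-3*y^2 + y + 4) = 5*y^2 - 2*y - 9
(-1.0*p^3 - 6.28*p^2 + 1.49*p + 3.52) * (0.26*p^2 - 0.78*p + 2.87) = -0.26*p^5 - 0.8528*p^4 + 2.4158*p^3 - 18.2706*p^2 + 1.5307*p + 10.1024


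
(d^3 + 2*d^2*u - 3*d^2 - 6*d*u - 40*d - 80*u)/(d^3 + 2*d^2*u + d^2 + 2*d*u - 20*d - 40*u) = (d - 8)/(d - 4)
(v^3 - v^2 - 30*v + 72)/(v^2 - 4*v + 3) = (v^2 + 2*v - 24)/(v - 1)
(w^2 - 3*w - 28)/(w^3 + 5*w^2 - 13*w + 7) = (w^2 - 3*w - 28)/(w^3 + 5*w^2 - 13*w + 7)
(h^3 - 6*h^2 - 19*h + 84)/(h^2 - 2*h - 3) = (h^2 - 3*h - 28)/(h + 1)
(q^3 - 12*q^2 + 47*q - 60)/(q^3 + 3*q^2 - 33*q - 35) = (q^2 - 7*q + 12)/(q^2 + 8*q + 7)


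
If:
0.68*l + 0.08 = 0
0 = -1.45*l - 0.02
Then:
No Solution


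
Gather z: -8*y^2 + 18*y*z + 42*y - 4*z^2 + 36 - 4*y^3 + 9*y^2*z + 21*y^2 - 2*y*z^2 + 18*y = -4*y^3 + 13*y^2 + 60*y + z^2*(-2*y - 4) + z*(9*y^2 + 18*y) + 36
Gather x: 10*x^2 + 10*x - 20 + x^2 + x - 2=11*x^2 + 11*x - 22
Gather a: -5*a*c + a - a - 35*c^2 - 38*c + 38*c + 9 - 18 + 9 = -5*a*c - 35*c^2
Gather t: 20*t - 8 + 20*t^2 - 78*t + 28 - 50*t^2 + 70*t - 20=-30*t^2 + 12*t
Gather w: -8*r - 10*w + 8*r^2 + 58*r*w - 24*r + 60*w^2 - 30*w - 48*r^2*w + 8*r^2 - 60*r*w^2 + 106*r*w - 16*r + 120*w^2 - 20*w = 16*r^2 - 48*r + w^2*(180 - 60*r) + w*(-48*r^2 + 164*r - 60)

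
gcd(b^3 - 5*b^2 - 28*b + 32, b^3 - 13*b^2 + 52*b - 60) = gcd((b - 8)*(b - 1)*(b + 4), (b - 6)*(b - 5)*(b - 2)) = 1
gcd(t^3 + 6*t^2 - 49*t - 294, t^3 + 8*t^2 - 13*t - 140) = t + 7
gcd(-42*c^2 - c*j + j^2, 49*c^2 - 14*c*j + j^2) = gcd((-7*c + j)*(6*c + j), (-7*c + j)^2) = 7*c - j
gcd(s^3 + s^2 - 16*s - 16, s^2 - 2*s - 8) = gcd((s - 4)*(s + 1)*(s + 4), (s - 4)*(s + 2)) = s - 4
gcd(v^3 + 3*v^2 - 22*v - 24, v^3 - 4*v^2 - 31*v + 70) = 1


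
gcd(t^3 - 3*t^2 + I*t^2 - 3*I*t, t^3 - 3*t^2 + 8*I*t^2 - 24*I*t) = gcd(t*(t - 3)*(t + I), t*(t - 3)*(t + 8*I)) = t^2 - 3*t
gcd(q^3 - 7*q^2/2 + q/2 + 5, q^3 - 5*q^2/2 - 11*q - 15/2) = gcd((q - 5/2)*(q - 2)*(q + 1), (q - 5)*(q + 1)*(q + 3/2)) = q + 1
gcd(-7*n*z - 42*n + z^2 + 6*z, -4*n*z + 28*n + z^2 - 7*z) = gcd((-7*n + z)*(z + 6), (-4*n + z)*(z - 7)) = 1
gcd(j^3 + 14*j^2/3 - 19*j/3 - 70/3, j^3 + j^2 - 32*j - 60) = j^2 + 7*j + 10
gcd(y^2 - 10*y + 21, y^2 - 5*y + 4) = 1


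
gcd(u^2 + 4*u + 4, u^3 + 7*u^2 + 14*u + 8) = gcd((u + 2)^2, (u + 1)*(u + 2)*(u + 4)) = u + 2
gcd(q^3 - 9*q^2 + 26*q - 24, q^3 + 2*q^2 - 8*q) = q - 2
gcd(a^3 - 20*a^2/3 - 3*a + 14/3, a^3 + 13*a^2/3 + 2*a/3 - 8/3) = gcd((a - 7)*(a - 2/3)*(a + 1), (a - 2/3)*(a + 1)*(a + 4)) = a^2 + a/3 - 2/3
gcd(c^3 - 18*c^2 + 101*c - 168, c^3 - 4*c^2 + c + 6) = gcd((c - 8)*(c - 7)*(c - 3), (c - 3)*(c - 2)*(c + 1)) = c - 3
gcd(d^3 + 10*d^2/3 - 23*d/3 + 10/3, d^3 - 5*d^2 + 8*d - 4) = d - 1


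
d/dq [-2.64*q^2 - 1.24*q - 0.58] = -5.28*q - 1.24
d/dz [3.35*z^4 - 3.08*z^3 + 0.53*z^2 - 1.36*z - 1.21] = 13.4*z^3 - 9.24*z^2 + 1.06*z - 1.36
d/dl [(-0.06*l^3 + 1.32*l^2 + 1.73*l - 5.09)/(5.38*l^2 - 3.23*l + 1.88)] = (-0.3228*l^4 + 0.387600000000001*l^3 - 13.9094*l^2 + 59.7316*l - 13.1883)/(28.9444*l^4 - 34.7548*l^3 + 30.6617*l^2 - 12.1448*l + 3.5344)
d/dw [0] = 0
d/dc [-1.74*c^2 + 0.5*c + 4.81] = 0.5 - 3.48*c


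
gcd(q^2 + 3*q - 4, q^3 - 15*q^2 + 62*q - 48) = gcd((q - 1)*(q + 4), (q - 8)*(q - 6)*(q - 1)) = q - 1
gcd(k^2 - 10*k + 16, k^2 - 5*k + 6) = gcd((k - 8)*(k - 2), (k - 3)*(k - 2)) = k - 2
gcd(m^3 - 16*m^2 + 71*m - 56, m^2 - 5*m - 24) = m - 8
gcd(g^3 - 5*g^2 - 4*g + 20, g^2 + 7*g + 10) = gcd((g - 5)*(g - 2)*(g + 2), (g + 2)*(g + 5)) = g + 2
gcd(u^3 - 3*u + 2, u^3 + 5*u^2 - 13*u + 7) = u^2 - 2*u + 1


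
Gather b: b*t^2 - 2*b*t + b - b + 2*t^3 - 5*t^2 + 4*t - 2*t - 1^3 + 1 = b*(t^2 - 2*t) + 2*t^3 - 5*t^2 + 2*t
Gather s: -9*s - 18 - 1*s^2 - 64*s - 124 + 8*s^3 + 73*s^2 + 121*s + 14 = 8*s^3 + 72*s^2 + 48*s - 128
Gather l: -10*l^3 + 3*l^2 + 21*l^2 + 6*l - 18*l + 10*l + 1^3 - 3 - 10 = -10*l^3 + 24*l^2 - 2*l - 12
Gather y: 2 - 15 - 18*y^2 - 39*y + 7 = -18*y^2 - 39*y - 6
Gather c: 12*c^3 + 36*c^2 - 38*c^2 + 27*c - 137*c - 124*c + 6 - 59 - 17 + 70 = 12*c^3 - 2*c^2 - 234*c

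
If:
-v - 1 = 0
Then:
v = -1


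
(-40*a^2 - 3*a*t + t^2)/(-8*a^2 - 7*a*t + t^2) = (5*a + t)/(a + t)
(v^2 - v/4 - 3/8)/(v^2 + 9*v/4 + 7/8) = (4*v - 3)/(4*v + 7)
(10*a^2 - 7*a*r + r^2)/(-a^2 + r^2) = (-10*a^2 + 7*a*r - r^2)/(a^2 - r^2)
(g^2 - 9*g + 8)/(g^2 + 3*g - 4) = (g - 8)/(g + 4)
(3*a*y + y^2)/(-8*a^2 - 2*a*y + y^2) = y*(3*a + y)/(-8*a^2 - 2*a*y + y^2)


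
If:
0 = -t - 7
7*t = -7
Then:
No Solution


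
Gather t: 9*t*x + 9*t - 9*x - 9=t*(9*x + 9) - 9*x - 9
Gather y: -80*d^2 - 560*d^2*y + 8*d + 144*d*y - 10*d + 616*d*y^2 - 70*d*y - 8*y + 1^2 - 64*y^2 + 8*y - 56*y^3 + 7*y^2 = -80*d^2 - 2*d - 56*y^3 + y^2*(616*d - 57) + y*(-560*d^2 + 74*d) + 1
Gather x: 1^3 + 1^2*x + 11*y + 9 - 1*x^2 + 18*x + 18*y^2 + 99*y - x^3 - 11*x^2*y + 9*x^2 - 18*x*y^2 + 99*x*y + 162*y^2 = -x^3 + x^2*(8 - 11*y) + x*(-18*y^2 + 99*y + 19) + 180*y^2 + 110*y + 10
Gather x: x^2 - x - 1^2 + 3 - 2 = x^2 - x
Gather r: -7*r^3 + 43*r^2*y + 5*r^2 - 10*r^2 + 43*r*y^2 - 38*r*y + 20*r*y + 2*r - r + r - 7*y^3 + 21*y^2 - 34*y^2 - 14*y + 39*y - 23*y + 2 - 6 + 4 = -7*r^3 + r^2*(43*y - 5) + r*(43*y^2 - 18*y + 2) - 7*y^3 - 13*y^2 + 2*y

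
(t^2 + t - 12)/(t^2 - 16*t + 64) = (t^2 + t - 12)/(t^2 - 16*t + 64)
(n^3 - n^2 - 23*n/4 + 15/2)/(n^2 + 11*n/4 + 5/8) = 2*(2*n^2 - 7*n + 6)/(4*n + 1)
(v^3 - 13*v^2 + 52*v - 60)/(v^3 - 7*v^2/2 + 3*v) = 2*(v^2 - 11*v + 30)/(v*(2*v - 3))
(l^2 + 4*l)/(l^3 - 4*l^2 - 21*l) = (l + 4)/(l^2 - 4*l - 21)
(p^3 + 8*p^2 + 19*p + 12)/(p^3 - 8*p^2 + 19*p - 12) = (p^3 + 8*p^2 + 19*p + 12)/(p^3 - 8*p^2 + 19*p - 12)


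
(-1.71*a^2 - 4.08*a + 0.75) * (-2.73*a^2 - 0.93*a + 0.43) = 4.6683*a^4 + 12.7287*a^3 + 1.0116*a^2 - 2.4519*a + 0.3225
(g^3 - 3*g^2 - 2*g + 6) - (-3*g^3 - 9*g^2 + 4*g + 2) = 4*g^3 + 6*g^2 - 6*g + 4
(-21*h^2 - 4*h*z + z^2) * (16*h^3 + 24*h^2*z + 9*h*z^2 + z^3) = -336*h^5 - 568*h^4*z - 269*h^3*z^2 - 33*h^2*z^3 + 5*h*z^4 + z^5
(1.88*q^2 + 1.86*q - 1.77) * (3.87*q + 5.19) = 7.2756*q^3 + 16.9554*q^2 + 2.8035*q - 9.1863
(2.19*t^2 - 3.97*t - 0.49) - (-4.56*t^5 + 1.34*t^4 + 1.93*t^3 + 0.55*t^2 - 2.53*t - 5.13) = 4.56*t^5 - 1.34*t^4 - 1.93*t^3 + 1.64*t^2 - 1.44*t + 4.64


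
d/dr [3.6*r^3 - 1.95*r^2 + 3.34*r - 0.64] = 10.8*r^2 - 3.9*r + 3.34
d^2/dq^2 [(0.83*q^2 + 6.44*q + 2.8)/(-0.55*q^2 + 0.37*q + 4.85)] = (-4.23401*q^3 - 18.36615*q^2 - 99.6534*q - 31.63883)/(0.166375*q^6 - 0.335775*q^5 - 4.17549*q^4 + 5.871197*q^3 + 36.82023*q^2 - 26.109975*q - 114.084125)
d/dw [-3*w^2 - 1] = -6*w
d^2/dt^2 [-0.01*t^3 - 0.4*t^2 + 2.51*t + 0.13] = -0.06*t - 0.8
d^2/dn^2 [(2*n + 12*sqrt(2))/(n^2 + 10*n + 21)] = 4*(4*(n + 5)^2*(n + 6*sqrt(2)) - (3*n + 6*sqrt(2) + 10)*(n^2 + 10*n + 21))/(n^2 + 10*n + 21)^3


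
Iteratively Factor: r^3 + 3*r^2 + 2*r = (r + 2)*(r^2 + r) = (r + 1)*(r + 2)*(r)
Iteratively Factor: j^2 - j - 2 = (j + 1)*(j - 2)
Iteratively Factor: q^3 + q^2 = (q + 1)*(q^2) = q*(q + 1)*(q)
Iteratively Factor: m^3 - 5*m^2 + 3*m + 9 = (m - 3)*(m^2 - 2*m - 3) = (m - 3)^2*(m + 1)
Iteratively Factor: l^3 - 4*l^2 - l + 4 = (l - 4)*(l^2 - 1) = (l - 4)*(l - 1)*(l + 1)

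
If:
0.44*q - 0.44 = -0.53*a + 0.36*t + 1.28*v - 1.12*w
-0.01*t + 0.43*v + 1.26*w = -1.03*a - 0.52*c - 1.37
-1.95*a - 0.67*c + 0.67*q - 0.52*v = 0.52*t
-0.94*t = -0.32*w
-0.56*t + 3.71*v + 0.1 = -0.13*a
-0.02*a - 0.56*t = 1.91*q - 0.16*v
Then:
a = 1.58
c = -4.33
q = 0.03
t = -0.19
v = -0.11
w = -0.55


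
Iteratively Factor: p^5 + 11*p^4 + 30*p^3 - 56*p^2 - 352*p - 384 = (p + 4)*(p^4 + 7*p^3 + 2*p^2 - 64*p - 96) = (p + 4)^2*(p^3 + 3*p^2 - 10*p - 24) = (p + 4)^3*(p^2 - p - 6) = (p + 2)*(p + 4)^3*(p - 3)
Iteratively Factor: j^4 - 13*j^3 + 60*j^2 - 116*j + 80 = (j - 2)*(j^3 - 11*j^2 + 38*j - 40) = (j - 4)*(j - 2)*(j^2 - 7*j + 10) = (j - 5)*(j - 4)*(j - 2)*(j - 2)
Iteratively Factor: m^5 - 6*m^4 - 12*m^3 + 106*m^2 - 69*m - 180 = (m - 3)*(m^4 - 3*m^3 - 21*m^2 + 43*m + 60) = (m - 3)*(m + 1)*(m^3 - 4*m^2 - 17*m + 60) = (m - 3)^2*(m + 1)*(m^2 - m - 20) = (m - 5)*(m - 3)^2*(m + 1)*(m + 4)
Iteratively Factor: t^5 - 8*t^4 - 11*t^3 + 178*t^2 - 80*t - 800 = (t + 4)*(t^4 - 12*t^3 + 37*t^2 + 30*t - 200) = (t + 2)*(t + 4)*(t^3 - 14*t^2 + 65*t - 100) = (t - 5)*(t + 2)*(t + 4)*(t^2 - 9*t + 20) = (t - 5)^2*(t + 2)*(t + 4)*(t - 4)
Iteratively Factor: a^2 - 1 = (a + 1)*(a - 1)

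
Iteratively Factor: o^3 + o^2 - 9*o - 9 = (o + 1)*(o^2 - 9) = (o - 3)*(o + 1)*(o + 3)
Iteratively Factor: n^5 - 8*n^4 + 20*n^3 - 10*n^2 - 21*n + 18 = (n - 2)*(n^4 - 6*n^3 + 8*n^2 + 6*n - 9) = (n - 2)*(n + 1)*(n^3 - 7*n^2 + 15*n - 9) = (n - 3)*(n - 2)*(n + 1)*(n^2 - 4*n + 3) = (n - 3)*(n - 2)*(n - 1)*(n + 1)*(n - 3)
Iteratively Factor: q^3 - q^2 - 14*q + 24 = (q - 2)*(q^2 + q - 12) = (q - 2)*(q + 4)*(q - 3)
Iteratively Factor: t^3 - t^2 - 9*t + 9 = (t - 3)*(t^2 + 2*t - 3) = (t - 3)*(t + 3)*(t - 1)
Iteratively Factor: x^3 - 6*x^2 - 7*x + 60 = (x - 4)*(x^2 - 2*x - 15) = (x - 4)*(x + 3)*(x - 5)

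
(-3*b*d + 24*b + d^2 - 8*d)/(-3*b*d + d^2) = (d - 8)/d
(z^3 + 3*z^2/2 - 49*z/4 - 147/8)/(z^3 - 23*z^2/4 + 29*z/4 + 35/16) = 2*(4*z^2 + 20*z + 21)/(8*z^2 - 18*z - 5)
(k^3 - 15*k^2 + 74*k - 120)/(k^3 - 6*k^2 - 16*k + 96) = (k - 5)/(k + 4)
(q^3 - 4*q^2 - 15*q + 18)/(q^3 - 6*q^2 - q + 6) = (q + 3)/(q + 1)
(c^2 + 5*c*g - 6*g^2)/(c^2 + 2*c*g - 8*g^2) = (c^2 + 5*c*g - 6*g^2)/(c^2 + 2*c*g - 8*g^2)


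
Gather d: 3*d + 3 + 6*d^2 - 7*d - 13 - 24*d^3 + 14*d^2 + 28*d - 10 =-24*d^3 + 20*d^2 + 24*d - 20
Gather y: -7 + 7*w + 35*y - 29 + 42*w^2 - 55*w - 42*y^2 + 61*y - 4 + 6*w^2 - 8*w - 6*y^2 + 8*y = 48*w^2 - 56*w - 48*y^2 + 104*y - 40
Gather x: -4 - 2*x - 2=-2*x - 6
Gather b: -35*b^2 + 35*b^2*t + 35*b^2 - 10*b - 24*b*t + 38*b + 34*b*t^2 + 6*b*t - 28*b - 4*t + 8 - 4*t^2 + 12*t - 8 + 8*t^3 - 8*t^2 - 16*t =35*b^2*t + b*(34*t^2 - 18*t) + 8*t^3 - 12*t^2 - 8*t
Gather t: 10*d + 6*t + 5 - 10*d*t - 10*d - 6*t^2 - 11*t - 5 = -6*t^2 + t*(-10*d - 5)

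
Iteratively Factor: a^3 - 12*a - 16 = (a - 4)*(a^2 + 4*a + 4) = (a - 4)*(a + 2)*(a + 2)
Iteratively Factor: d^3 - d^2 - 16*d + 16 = (d - 4)*(d^2 + 3*d - 4) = (d - 4)*(d + 4)*(d - 1)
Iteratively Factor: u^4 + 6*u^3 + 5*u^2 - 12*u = (u)*(u^3 + 6*u^2 + 5*u - 12) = u*(u + 4)*(u^2 + 2*u - 3) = u*(u + 3)*(u + 4)*(u - 1)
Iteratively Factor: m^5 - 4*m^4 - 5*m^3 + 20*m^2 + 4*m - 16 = (m - 4)*(m^4 - 5*m^2 + 4) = (m - 4)*(m - 2)*(m^3 + 2*m^2 - m - 2) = (m - 4)*(m - 2)*(m + 1)*(m^2 + m - 2) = (m - 4)*(m - 2)*(m + 1)*(m + 2)*(m - 1)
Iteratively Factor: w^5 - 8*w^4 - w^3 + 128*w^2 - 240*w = (w - 4)*(w^4 - 4*w^3 - 17*w^2 + 60*w) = (w - 5)*(w - 4)*(w^3 + w^2 - 12*w) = (w - 5)*(w - 4)*(w - 3)*(w^2 + 4*w) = w*(w - 5)*(w - 4)*(w - 3)*(w + 4)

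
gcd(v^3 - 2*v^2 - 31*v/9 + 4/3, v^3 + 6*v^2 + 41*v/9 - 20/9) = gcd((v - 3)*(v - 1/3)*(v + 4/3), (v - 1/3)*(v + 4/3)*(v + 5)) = v^2 + v - 4/9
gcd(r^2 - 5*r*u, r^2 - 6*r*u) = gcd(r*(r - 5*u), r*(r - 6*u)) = r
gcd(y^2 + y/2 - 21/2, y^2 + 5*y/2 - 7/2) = y + 7/2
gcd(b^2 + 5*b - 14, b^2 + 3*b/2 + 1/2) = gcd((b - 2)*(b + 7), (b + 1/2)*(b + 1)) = 1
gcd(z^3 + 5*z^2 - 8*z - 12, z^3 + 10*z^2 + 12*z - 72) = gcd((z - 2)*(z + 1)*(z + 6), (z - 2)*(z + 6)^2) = z^2 + 4*z - 12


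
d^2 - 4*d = d*(d - 4)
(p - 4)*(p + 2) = p^2 - 2*p - 8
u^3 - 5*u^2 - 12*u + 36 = (u - 6)*(u - 2)*(u + 3)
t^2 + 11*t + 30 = (t + 5)*(t + 6)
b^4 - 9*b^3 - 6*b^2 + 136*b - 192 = (b - 8)*(b - 3)*(b - 2)*(b + 4)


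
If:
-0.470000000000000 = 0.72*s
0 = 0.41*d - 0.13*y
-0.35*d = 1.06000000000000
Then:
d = -3.03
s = -0.65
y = -9.55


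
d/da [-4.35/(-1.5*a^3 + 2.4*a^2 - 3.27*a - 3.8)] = (-19.575*a^2 + 20.88*a - 14.2245)/(1.5*a^3 - 2.4*a^2 + 3.27*a + 3.8)^2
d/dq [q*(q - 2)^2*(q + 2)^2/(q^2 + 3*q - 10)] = (3*q^4 + 24*q^3 + 26*q^2 - 40*q - 40)/(q^2 + 10*q + 25)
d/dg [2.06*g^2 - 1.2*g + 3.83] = 4.12*g - 1.2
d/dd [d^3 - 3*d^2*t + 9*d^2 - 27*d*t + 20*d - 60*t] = 3*d^2 - 6*d*t + 18*d - 27*t + 20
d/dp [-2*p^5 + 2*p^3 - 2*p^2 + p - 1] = -10*p^4 + 6*p^2 - 4*p + 1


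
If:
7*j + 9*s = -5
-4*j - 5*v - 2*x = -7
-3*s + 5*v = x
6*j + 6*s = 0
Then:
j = 5/2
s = -5/2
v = -6/5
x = 3/2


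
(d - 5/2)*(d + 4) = d^2 + 3*d/2 - 10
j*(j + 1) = j^2 + j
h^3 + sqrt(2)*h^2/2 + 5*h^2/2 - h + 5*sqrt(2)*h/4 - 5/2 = (h + 5/2)*(h - sqrt(2)/2)*(h + sqrt(2))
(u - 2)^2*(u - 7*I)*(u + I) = u^4 - 4*u^3 - 6*I*u^3 + 11*u^2 + 24*I*u^2 - 28*u - 24*I*u + 28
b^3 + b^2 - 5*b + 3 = (b - 1)^2*(b + 3)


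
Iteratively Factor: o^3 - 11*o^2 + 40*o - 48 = (o - 3)*(o^2 - 8*o + 16) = (o - 4)*(o - 3)*(o - 4)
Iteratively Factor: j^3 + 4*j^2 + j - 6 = (j + 3)*(j^2 + j - 2) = (j + 2)*(j + 3)*(j - 1)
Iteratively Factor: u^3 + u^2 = (u)*(u^2 + u) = u^2*(u + 1)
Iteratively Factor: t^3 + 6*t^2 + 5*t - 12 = (t + 3)*(t^2 + 3*t - 4) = (t + 3)*(t + 4)*(t - 1)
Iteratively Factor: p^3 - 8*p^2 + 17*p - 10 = (p - 1)*(p^2 - 7*p + 10) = (p - 5)*(p - 1)*(p - 2)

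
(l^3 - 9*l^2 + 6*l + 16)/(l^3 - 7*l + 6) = (l^2 - 7*l - 8)/(l^2 + 2*l - 3)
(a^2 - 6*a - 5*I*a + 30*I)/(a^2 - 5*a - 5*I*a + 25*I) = (a - 6)/(a - 5)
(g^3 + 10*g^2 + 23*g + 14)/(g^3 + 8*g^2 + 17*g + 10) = (g + 7)/(g + 5)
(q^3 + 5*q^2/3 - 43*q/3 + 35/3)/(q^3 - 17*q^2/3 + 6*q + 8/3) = (3*q^3 + 5*q^2 - 43*q + 35)/(3*q^3 - 17*q^2 + 18*q + 8)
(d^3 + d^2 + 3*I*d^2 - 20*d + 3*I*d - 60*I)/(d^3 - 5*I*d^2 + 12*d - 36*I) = (d^2 + d - 20)/(d^2 - 8*I*d - 12)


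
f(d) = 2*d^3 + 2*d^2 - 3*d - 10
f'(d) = 6*d^2 + 4*d - 3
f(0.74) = -10.31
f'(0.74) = 3.25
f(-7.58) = -743.39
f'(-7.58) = 311.42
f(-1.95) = -11.37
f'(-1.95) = 12.02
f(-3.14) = -42.78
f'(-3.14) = 43.60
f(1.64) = -0.72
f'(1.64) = 19.70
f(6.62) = 638.02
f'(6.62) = 286.43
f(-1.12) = -6.94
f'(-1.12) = 0.05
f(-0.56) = -8.04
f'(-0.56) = -3.36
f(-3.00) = -37.00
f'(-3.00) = 39.00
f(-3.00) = -37.00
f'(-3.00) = 39.00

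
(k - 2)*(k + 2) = k^2 - 4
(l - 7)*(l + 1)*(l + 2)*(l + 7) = l^4 + 3*l^3 - 47*l^2 - 147*l - 98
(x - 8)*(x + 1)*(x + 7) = x^3 - 57*x - 56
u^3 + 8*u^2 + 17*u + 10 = (u + 1)*(u + 2)*(u + 5)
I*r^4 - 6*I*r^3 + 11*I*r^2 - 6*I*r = r*(r - 3)*(r - 2)*(I*r - I)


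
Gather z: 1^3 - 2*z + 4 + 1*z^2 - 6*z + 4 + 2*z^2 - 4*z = 3*z^2 - 12*z + 9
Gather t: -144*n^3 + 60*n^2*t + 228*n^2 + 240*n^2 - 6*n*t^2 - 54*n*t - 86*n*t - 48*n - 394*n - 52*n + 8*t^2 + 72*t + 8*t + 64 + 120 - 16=-144*n^3 + 468*n^2 - 494*n + t^2*(8 - 6*n) + t*(60*n^2 - 140*n + 80) + 168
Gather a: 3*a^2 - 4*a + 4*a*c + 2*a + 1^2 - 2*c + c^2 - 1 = 3*a^2 + a*(4*c - 2) + c^2 - 2*c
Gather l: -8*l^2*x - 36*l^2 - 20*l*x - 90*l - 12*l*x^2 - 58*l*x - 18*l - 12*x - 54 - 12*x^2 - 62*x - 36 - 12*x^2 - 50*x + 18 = l^2*(-8*x - 36) + l*(-12*x^2 - 78*x - 108) - 24*x^2 - 124*x - 72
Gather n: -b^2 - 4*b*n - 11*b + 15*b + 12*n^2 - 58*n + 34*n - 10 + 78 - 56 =-b^2 + 4*b + 12*n^2 + n*(-4*b - 24) + 12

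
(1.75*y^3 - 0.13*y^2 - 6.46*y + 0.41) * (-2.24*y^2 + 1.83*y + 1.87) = -3.92*y^5 + 3.4937*y^4 + 17.505*y^3 - 12.9833*y^2 - 11.3299*y + 0.7667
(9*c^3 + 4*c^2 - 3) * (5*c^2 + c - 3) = 45*c^5 + 29*c^4 - 23*c^3 - 27*c^2 - 3*c + 9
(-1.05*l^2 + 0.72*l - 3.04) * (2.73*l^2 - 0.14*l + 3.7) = -2.8665*l^4 + 2.1126*l^3 - 12.285*l^2 + 3.0896*l - 11.248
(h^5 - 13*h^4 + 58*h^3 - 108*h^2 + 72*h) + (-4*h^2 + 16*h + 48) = h^5 - 13*h^4 + 58*h^3 - 112*h^2 + 88*h + 48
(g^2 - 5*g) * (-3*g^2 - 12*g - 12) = -3*g^4 + 3*g^3 + 48*g^2 + 60*g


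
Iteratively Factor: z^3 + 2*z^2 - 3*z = (z)*(z^2 + 2*z - 3) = z*(z + 3)*(z - 1)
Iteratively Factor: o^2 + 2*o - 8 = (o - 2)*(o + 4)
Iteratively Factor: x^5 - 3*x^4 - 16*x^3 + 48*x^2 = (x)*(x^4 - 3*x^3 - 16*x^2 + 48*x) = x^2*(x^3 - 3*x^2 - 16*x + 48) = x^2*(x - 4)*(x^2 + x - 12) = x^2*(x - 4)*(x + 4)*(x - 3)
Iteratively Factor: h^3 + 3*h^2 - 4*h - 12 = (h + 3)*(h^2 - 4) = (h - 2)*(h + 3)*(h + 2)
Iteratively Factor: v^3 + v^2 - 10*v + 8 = (v - 2)*(v^2 + 3*v - 4) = (v - 2)*(v + 4)*(v - 1)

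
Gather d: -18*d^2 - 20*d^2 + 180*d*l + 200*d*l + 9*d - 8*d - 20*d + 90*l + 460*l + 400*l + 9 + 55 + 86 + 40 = -38*d^2 + d*(380*l - 19) + 950*l + 190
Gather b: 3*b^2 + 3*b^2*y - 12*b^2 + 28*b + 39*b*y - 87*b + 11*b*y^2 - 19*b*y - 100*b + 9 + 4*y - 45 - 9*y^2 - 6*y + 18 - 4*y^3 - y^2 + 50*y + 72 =b^2*(3*y - 9) + b*(11*y^2 + 20*y - 159) - 4*y^3 - 10*y^2 + 48*y + 54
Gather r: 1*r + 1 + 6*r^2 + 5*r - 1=6*r^2 + 6*r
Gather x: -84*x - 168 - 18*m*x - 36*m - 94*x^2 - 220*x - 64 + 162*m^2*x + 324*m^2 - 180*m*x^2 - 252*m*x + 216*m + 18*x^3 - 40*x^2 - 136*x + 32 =324*m^2 + 180*m + 18*x^3 + x^2*(-180*m - 134) + x*(162*m^2 - 270*m - 440) - 200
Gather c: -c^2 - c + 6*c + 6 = -c^2 + 5*c + 6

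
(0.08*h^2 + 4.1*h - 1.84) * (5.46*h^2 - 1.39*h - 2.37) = 0.4368*h^4 + 22.2748*h^3 - 15.935*h^2 - 7.1594*h + 4.3608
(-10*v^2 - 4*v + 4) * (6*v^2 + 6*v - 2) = -60*v^4 - 84*v^3 + 20*v^2 + 32*v - 8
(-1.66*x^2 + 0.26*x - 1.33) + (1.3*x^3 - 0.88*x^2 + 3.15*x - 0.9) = 1.3*x^3 - 2.54*x^2 + 3.41*x - 2.23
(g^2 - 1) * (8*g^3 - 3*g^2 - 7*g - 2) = 8*g^5 - 3*g^4 - 15*g^3 + g^2 + 7*g + 2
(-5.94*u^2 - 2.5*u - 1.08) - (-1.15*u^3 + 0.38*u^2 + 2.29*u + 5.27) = 1.15*u^3 - 6.32*u^2 - 4.79*u - 6.35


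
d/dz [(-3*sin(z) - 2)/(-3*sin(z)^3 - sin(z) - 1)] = (-18*sin(z)^3 - 18*sin(z)^2 + 1)*cos(z)/(3*sin(z)^3 + sin(z) + 1)^2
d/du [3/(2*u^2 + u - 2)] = 3*(-4*u - 1)/(2*u^2 + u - 2)^2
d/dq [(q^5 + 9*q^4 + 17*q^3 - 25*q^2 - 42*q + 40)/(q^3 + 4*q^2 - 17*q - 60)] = (2*q^5 + q^4 - 56*q^3 - 131*q^2 + 56*q + 128)/(q^4 - 2*q^3 - 23*q^2 + 24*q + 144)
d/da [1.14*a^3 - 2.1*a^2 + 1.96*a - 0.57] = 3.42*a^2 - 4.2*a + 1.96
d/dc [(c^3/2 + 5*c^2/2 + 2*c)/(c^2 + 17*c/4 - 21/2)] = 2*(4*c^4 + 34*c^3 - 57*c^2 - 420*c - 168)/(16*c^4 + 136*c^3 - 47*c^2 - 1428*c + 1764)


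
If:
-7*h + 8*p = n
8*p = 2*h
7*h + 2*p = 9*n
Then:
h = 0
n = 0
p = 0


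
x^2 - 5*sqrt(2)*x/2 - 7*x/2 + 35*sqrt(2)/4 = (x - 7/2)*(x - 5*sqrt(2)/2)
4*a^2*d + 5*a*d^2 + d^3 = d*(a + d)*(4*a + d)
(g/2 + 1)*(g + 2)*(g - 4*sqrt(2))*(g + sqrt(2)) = g^4/2 - 3*sqrt(2)*g^3/2 + 2*g^3 - 6*sqrt(2)*g^2 - 2*g^2 - 16*g - 6*sqrt(2)*g - 16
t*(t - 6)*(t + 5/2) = t^3 - 7*t^2/2 - 15*t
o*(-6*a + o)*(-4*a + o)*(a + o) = 24*a^3*o + 14*a^2*o^2 - 9*a*o^3 + o^4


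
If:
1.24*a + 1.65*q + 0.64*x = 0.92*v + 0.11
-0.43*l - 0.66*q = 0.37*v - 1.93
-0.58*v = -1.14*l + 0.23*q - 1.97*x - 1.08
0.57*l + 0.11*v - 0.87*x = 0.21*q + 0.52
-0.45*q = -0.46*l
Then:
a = 1.50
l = 0.68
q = 0.69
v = 3.20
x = 0.08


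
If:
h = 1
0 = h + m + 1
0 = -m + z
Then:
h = 1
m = -2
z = -2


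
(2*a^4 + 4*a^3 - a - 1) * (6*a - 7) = 12*a^5 + 10*a^4 - 28*a^3 - 6*a^2 + a + 7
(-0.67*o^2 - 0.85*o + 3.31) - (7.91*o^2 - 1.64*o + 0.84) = -8.58*o^2 + 0.79*o + 2.47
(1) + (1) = 2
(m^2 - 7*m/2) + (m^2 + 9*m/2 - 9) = 2*m^2 + m - 9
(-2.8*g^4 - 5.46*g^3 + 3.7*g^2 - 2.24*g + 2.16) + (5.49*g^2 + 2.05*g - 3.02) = -2.8*g^4 - 5.46*g^3 + 9.19*g^2 - 0.19*g - 0.86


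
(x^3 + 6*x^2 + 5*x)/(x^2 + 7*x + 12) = x*(x^2 + 6*x + 5)/(x^2 + 7*x + 12)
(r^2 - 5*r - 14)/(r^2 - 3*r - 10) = (r - 7)/(r - 5)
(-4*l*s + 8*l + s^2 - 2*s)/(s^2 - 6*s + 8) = (-4*l + s)/(s - 4)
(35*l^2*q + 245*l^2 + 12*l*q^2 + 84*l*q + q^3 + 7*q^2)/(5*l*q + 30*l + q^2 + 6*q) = (7*l*q + 49*l + q^2 + 7*q)/(q + 6)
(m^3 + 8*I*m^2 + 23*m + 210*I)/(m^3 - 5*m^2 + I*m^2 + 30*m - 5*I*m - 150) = (m + 7*I)/(m - 5)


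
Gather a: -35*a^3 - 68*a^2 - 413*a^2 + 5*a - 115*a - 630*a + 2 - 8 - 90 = -35*a^3 - 481*a^2 - 740*a - 96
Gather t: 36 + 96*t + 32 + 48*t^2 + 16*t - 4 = 48*t^2 + 112*t + 64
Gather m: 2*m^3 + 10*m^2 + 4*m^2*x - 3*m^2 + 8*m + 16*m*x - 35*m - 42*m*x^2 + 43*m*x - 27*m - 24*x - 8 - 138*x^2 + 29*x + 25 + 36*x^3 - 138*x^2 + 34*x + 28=2*m^3 + m^2*(4*x + 7) + m*(-42*x^2 + 59*x - 54) + 36*x^3 - 276*x^2 + 39*x + 45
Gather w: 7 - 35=-28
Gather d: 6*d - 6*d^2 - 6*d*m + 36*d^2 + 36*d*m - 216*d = 30*d^2 + d*(30*m - 210)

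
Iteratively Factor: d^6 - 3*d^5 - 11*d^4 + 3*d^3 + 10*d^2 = (d - 5)*(d^5 + 2*d^4 - d^3 - 2*d^2) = (d - 5)*(d + 2)*(d^4 - d^2) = d*(d - 5)*(d + 2)*(d^3 - d) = d^2*(d - 5)*(d + 2)*(d^2 - 1) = d^2*(d - 5)*(d - 1)*(d + 2)*(d + 1)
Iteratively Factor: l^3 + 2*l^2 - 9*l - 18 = (l + 2)*(l^2 - 9) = (l + 2)*(l + 3)*(l - 3)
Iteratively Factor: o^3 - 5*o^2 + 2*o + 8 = (o - 4)*(o^2 - o - 2) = (o - 4)*(o - 2)*(o + 1)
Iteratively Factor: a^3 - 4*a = (a)*(a^2 - 4) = a*(a - 2)*(a + 2)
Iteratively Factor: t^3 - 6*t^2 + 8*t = (t - 4)*(t^2 - 2*t) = t*(t - 4)*(t - 2)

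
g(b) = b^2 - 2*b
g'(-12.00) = -26.00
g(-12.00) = 168.00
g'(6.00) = 10.00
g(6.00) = 24.00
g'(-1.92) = -5.84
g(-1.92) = 7.53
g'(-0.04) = -2.08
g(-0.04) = 0.08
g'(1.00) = 0.00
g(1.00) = -1.00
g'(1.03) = 0.06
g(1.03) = -1.00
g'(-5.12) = -12.24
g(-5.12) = 36.45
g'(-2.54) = -7.08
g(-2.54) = 11.53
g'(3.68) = 5.36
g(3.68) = 6.18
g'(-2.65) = -7.30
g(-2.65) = 12.32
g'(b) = 2*b - 2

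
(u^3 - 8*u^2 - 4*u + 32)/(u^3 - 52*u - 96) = (u - 2)/(u + 6)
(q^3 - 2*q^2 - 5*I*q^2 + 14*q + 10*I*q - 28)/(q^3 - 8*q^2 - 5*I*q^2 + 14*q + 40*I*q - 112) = (q - 2)/(q - 8)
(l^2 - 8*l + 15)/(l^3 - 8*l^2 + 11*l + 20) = (l - 3)/(l^2 - 3*l - 4)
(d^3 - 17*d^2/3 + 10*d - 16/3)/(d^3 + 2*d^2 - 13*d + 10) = (d - 8/3)/(d + 5)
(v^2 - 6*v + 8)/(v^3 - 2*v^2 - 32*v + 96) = (v - 2)/(v^2 + 2*v - 24)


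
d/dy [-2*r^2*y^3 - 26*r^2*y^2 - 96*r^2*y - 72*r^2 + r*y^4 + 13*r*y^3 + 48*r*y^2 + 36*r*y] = r*(-6*r*y^2 - 52*r*y - 96*r + 4*y^3 + 39*y^2 + 96*y + 36)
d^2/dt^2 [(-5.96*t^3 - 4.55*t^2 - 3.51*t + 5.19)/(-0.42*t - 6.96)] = (2.102688*t^3 + 104.533632*t^2 + 1732.271616*t + 418.466664)/(0.074088*t^3 + 3.683232*t^2 + 61.036416*t + 337.153536)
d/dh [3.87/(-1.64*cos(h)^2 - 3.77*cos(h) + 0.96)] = -(12.6936*cos(h) + 14.5899)*sin(h)/(1.64*cos(h)^2 + 3.77*cos(h) - 0.96)^2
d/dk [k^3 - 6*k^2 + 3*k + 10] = 3*k^2 - 12*k + 3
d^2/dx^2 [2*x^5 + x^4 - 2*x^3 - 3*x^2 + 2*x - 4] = 40*x^3 + 12*x^2 - 12*x - 6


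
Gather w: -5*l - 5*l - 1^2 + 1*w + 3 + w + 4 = -10*l + 2*w + 6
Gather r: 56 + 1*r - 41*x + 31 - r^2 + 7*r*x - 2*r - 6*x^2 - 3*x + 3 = -r^2 + r*(7*x - 1) - 6*x^2 - 44*x + 90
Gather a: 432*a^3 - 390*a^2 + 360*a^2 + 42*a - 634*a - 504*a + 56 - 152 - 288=432*a^3 - 30*a^2 - 1096*a - 384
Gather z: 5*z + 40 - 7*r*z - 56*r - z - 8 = -56*r + z*(4 - 7*r) + 32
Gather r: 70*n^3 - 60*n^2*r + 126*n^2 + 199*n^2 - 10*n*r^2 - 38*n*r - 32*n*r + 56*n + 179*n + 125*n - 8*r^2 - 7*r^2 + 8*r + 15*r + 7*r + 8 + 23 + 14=70*n^3 + 325*n^2 + 360*n + r^2*(-10*n - 15) + r*(-60*n^2 - 70*n + 30) + 45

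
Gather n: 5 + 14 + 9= 28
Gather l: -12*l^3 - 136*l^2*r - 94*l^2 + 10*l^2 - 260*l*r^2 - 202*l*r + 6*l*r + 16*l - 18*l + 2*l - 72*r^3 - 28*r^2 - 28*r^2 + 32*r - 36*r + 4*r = -12*l^3 + l^2*(-136*r - 84) + l*(-260*r^2 - 196*r) - 72*r^3 - 56*r^2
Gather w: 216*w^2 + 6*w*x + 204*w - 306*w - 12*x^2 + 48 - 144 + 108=216*w^2 + w*(6*x - 102) - 12*x^2 + 12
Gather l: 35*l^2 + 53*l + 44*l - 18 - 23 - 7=35*l^2 + 97*l - 48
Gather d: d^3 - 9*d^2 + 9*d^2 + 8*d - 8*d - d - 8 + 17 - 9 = d^3 - d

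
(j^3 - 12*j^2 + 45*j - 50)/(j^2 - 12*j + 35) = (j^2 - 7*j + 10)/(j - 7)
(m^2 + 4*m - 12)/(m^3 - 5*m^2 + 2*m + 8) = (m + 6)/(m^2 - 3*m - 4)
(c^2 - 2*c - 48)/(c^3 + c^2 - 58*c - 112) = (c + 6)/(c^2 + 9*c + 14)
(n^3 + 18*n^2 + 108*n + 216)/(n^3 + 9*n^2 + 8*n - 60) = (n^2 + 12*n + 36)/(n^2 + 3*n - 10)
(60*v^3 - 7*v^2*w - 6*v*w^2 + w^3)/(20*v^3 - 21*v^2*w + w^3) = (15*v^2 + 2*v*w - w^2)/(5*v^2 - 4*v*w - w^2)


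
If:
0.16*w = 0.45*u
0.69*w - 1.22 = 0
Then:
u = 0.63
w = 1.77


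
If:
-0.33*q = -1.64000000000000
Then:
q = 4.97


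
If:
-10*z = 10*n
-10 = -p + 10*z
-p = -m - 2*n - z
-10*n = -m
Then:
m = 100/21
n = 10/21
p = 110/21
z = -10/21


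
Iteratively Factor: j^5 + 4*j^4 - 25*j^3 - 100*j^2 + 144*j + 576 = (j + 4)*(j^4 - 25*j^2 + 144) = (j - 3)*(j + 4)*(j^3 + 3*j^2 - 16*j - 48) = (j - 4)*(j - 3)*(j + 4)*(j^2 + 7*j + 12) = (j - 4)*(j - 3)*(j + 4)^2*(j + 3)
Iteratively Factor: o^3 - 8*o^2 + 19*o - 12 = (o - 4)*(o^2 - 4*o + 3) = (o - 4)*(o - 1)*(o - 3)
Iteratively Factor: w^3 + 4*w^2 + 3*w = (w)*(w^2 + 4*w + 3) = w*(w + 1)*(w + 3)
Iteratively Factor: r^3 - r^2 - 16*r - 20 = (r - 5)*(r^2 + 4*r + 4) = (r - 5)*(r + 2)*(r + 2)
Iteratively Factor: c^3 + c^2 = (c)*(c^2 + c) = c^2*(c + 1)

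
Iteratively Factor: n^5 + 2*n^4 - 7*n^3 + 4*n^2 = (n - 1)*(n^4 + 3*n^3 - 4*n^2) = n*(n - 1)*(n^3 + 3*n^2 - 4*n) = n*(n - 1)*(n + 4)*(n^2 - n) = n*(n - 1)^2*(n + 4)*(n)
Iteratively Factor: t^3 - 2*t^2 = (t - 2)*(t^2) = t*(t - 2)*(t)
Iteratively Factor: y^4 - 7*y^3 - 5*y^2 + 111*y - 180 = (y - 3)*(y^3 - 4*y^2 - 17*y + 60) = (y - 3)^2*(y^2 - y - 20) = (y - 5)*(y - 3)^2*(y + 4)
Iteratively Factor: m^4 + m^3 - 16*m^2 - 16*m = (m + 1)*(m^3 - 16*m) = (m + 1)*(m + 4)*(m^2 - 4*m) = m*(m + 1)*(m + 4)*(m - 4)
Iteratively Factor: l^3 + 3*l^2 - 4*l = (l)*(l^2 + 3*l - 4) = l*(l - 1)*(l + 4)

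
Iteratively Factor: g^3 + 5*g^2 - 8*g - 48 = (g + 4)*(g^2 + g - 12) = (g - 3)*(g + 4)*(g + 4)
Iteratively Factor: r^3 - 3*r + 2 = (r - 1)*(r^2 + r - 2) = (r - 1)*(r + 2)*(r - 1)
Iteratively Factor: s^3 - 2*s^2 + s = (s)*(s^2 - 2*s + 1) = s*(s - 1)*(s - 1)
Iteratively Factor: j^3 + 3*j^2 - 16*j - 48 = (j + 3)*(j^2 - 16) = (j - 4)*(j + 3)*(j + 4)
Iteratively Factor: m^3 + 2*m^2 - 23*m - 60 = (m + 4)*(m^2 - 2*m - 15) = (m - 5)*(m + 4)*(m + 3)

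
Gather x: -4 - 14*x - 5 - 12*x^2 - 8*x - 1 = -12*x^2 - 22*x - 10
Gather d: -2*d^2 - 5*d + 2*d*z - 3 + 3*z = -2*d^2 + d*(2*z - 5) + 3*z - 3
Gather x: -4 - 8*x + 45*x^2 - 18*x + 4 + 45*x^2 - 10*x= 90*x^2 - 36*x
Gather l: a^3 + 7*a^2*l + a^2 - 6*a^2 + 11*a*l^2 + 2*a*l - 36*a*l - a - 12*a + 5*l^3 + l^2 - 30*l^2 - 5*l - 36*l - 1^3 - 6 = a^3 - 5*a^2 - 13*a + 5*l^3 + l^2*(11*a - 29) + l*(7*a^2 - 34*a - 41) - 7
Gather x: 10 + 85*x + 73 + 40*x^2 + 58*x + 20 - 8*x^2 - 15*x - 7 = 32*x^2 + 128*x + 96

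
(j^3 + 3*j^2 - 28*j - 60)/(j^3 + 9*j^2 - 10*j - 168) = (j^2 - 3*j - 10)/(j^2 + 3*j - 28)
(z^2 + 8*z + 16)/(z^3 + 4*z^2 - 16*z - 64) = 1/(z - 4)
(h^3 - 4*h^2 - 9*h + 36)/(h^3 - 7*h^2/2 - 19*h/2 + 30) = 2*(h - 3)/(2*h - 5)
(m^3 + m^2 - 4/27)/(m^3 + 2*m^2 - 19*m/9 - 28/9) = (27*m^3 + 27*m^2 - 4)/(3*(9*m^3 + 18*m^2 - 19*m - 28))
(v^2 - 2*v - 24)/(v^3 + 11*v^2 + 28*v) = (v - 6)/(v*(v + 7))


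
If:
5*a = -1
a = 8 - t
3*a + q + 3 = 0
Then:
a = -1/5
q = -12/5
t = 41/5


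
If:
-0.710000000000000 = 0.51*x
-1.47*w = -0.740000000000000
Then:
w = 0.50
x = -1.39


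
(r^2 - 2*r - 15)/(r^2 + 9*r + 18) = (r - 5)/(r + 6)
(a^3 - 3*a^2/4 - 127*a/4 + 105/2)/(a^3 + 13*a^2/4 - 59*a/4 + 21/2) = (a - 5)/(a - 1)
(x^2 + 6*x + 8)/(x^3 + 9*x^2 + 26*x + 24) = 1/(x + 3)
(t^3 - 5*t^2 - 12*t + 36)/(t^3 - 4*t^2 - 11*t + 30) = (t - 6)/(t - 5)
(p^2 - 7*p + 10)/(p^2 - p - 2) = (p - 5)/(p + 1)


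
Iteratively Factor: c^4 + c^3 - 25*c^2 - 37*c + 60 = (c + 4)*(c^3 - 3*c^2 - 13*c + 15) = (c + 3)*(c + 4)*(c^2 - 6*c + 5) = (c - 1)*(c + 3)*(c + 4)*(c - 5)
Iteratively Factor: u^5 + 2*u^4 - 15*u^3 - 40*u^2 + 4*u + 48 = (u + 2)*(u^4 - 15*u^2 - 10*u + 24) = (u + 2)*(u + 3)*(u^3 - 3*u^2 - 6*u + 8) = (u + 2)^2*(u + 3)*(u^2 - 5*u + 4) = (u - 4)*(u + 2)^2*(u + 3)*(u - 1)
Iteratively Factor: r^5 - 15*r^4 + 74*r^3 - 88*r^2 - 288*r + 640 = (r - 4)*(r^4 - 11*r^3 + 30*r^2 + 32*r - 160) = (r - 4)*(r + 2)*(r^3 - 13*r^2 + 56*r - 80) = (r - 4)^2*(r + 2)*(r^2 - 9*r + 20) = (r - 5)*(r - 4)^2*(r + 2)*(r - 4)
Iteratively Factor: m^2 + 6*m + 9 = (m + 3)*(m + 3)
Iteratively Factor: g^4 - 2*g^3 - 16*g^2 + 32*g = (g + 4)*(g^3 - 6*g^2 + 8*g) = g*(g + 4)*(g^2 - 6*g + 8) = g*(g - 4)*(g + 4)*(g - 2)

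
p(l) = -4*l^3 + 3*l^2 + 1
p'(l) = -12*l^2 + 6*l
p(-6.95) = 1488.72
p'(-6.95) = -621.33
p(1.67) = -9.26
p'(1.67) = -23.45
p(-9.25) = 3423.50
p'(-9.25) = -1082.25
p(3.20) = -99.35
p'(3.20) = -103.68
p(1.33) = -3.10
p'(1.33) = -13.25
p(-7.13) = 1603.38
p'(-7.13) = -652.82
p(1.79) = -12.33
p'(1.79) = -27.71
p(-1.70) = 29.32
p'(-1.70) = -44.88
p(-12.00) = 7345.00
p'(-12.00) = -1800.00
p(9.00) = -2672.00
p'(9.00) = -918.00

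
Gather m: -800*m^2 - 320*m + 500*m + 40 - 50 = -800*m^2 + 180*m - 10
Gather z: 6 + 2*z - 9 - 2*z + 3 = 0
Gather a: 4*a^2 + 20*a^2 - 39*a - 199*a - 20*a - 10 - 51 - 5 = 24*a^2 - 258*a - 66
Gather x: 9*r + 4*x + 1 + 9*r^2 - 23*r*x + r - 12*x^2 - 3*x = 9*r^2 + 10*r - 12*x^2 + x*(1 - 23*r) + 1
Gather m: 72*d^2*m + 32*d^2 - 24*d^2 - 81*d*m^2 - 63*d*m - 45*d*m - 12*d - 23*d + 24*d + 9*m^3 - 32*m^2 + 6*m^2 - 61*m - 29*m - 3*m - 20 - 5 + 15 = 8*d^2 - 11*d + 9*m^3 + m^2*(-81*d - 26) + m*(72*d^2 - 108*d - 93) - 10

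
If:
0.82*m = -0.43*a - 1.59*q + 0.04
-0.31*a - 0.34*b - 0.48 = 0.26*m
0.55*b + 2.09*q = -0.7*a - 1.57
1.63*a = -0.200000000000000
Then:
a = -0.12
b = -1.75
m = 0.59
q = -0.25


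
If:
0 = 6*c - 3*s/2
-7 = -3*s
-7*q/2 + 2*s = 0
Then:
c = 7/12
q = 4/3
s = 7/3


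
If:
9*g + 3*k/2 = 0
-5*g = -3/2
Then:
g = 3/10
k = -9/5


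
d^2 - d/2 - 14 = (d - 4)*(d + 7/2)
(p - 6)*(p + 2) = p^2 - 4*p - 12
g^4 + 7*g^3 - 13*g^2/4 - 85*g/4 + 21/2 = (g - 3/2)*(g - 1/2)*(g + 2)*(g + 7)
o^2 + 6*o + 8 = (o + 2)*(o + 4)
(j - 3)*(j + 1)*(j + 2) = j^3 - 7*j - 6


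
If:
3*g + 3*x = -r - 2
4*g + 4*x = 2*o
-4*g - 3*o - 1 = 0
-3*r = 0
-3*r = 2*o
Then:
No Solution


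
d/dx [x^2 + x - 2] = 2*x + 1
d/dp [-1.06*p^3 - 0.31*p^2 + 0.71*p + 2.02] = -3.18*p^2 - 0.62*p + 0.71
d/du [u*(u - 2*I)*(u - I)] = 3*u^2 - 6*I*u - 2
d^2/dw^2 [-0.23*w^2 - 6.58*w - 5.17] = -0.460000000000000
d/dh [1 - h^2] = -2*h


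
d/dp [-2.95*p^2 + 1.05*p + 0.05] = 1.05 - 5.9*p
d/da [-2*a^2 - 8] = -4*a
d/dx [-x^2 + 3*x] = 3 - 2*x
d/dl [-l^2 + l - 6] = 1 - 2*l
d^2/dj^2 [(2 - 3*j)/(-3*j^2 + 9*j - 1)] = 6*((11 - 9*j)*(3*j^2 - 9*j + 1) + 3*(2*j - 3)^2*(3*j - 2))/(3*j^2 - 9*j + 1)^3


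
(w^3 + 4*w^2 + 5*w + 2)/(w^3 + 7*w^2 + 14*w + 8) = (w + 1)/(w + 4)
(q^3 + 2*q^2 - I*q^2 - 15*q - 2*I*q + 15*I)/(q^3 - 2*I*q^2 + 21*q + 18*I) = (q^3 + q^2*(2 - I) - q*(15 + 2*I) + 15*I)/(q^3 - 2*I*q^2 + 21*q + 18*I)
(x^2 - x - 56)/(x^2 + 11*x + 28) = (x - 8)/(x + 4)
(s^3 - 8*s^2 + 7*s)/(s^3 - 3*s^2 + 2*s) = (s - 7)/(s - 2)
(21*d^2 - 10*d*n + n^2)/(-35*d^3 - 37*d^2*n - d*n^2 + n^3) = (-3*d + n)/(5*d^2 + 6*d*n + n^2)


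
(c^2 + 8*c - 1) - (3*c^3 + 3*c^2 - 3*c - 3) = -3*c^3 - 2*c^2 + 11*c + 2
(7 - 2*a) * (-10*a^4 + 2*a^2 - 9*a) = 20*a^5 - 70*a^4 - 4*a^3 + 32*a^2 - 63*a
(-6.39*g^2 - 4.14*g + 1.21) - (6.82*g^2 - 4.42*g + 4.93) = -13.21*g^2 + 0.28*g - 3.72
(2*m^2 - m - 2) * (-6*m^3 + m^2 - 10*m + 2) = -12*m^5 + 8*m^4 - 9*m^3 + 12*m^2 + 18*m - 4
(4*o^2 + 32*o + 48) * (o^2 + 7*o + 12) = 4*o^4 + 60*o^3 + 320*o^2 + 720*o + 576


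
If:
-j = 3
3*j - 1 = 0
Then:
No Solution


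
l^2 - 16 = (l - 4)*(l + 4)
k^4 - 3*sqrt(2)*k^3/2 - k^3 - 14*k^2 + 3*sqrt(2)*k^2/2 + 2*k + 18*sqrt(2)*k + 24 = (k - 4)*(k + 3)*(k - 2*sqrt(2))*(k + sqrt(2)/2)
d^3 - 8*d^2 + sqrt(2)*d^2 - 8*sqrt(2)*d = d*(d - 8)*(d + sqrt(2))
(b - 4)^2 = b^2 - 8*b + 16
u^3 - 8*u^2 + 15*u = u*(u - 5)*(u - 3)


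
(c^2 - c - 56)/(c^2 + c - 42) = (c - 8)/(c - 6)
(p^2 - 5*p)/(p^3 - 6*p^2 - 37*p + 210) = p/(p^2 - p - 42)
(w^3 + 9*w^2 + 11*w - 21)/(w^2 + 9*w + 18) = (w^2 + 6*w - 7)/(w + 6)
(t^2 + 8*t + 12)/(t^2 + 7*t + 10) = (t + 6)/(t + 5)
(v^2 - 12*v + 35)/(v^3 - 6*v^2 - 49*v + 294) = (v - 5)/(v^2 + v - 42)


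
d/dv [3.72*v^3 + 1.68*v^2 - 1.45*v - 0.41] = 11.16*v^2 + 3.36*v - 1.45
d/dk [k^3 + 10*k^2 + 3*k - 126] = 3*k^2 + 20*k + 3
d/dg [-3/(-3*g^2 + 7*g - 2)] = 3*(7 - 6*g)/(3*g^2 - 7*g + 2)^2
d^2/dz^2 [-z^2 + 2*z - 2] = -2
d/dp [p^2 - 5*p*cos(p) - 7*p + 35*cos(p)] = 5*p*sin(p) + 2*p - 35*sin(p) - 5*cos(p) - 7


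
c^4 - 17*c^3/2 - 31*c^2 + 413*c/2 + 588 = (c - 8)*(c - 7)*(c + 3)*(c + 7/2)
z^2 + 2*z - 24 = (z - 4)*(z + 6)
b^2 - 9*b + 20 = (b - 5)*(b - 4)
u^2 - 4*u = u*(u - 4)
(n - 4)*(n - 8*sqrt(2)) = n^2 - 8*sqrt(2)*n - 4*n + 32*sqrt(2)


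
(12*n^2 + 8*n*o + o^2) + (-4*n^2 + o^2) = 8*n^2 + 8*n*o + 2*o^2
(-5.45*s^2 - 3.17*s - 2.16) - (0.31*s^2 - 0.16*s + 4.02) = -5.76*s^2 - 3.01*s - 6.18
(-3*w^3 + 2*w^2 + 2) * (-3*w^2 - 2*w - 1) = 9*w^5 - w^3 - 8*w^2 - 4*w - 2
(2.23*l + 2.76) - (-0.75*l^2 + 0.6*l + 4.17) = 0.75*l^2 + 1.63*l - 1.41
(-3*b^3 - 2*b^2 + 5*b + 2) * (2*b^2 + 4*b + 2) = -6*b^5 - 16*b^4 - 4*b^3 + 20*b^2 + 18*b + 4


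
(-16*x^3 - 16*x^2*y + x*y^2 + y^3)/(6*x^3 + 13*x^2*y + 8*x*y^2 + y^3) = (-16*x^2 + y^2)/(6*x^2 + 7*x*y + y^2)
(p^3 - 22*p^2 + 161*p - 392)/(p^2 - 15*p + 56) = p - 7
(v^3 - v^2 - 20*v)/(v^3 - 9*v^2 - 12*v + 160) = v/(v - 8)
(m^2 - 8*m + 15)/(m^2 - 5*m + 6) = (m - 5)/(m - 2)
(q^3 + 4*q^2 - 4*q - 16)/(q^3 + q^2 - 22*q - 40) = (q - 2)/(q - 5)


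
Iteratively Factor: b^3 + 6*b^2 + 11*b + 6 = (b + 3)*(b^2 + 3*b + 2) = (b + 1)*(b + 3)*(b + 2)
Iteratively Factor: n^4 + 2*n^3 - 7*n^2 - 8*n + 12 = (n - 2)*(n^3 + 4*n^2 + n - 6) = (n - 2)*(n + 2)*(n^2 + 2*n - 3) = (n - 2)*(n + 2)*(n + 3)*(n - 1)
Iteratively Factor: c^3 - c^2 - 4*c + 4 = (c + 2)*(c^2 - 3*c + 2) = (c - 2)*(c + 2)*(c - 1)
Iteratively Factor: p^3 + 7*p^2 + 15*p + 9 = (p + 3)*(p^2 + 4*p + 3) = (p + 1)*(p + 3)*(p + 3)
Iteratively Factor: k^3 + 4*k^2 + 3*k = (k)*(k^2 + 4*k + 3) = k*(k + 3)*(k + 1)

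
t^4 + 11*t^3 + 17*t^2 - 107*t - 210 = (t - 3)*(t + 2)*(t + 5)*(t + 7)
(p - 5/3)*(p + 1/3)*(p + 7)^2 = p^4 + 38*p^3/3 + 268*p^2/9 - 658*p/9 - 245/9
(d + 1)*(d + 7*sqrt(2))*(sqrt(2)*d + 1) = sqrt(2)*d^3 + sqrt(2)*d^2 + 15*d^2 + 7*sqrt(2)*d + 15*d + 7*sqrt(2)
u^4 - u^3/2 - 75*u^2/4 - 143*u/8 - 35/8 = (u - 5)*(u + 1/2)^2*(u + 7/2)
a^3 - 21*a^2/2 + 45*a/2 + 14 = (a - 7)*(a - 4)*(a + 1/2)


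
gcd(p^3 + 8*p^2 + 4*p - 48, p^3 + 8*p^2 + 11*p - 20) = p + 4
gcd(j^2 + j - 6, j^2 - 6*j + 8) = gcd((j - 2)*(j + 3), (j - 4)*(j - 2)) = j - 2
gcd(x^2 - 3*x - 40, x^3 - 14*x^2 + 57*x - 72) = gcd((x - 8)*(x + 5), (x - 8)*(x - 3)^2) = x - 8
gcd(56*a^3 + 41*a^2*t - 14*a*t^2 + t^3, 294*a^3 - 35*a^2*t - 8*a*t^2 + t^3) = -7*a + t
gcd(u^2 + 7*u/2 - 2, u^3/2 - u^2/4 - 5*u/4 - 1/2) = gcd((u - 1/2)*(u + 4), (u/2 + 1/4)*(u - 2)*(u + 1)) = 1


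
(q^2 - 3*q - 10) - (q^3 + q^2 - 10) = -q^3 - 3*q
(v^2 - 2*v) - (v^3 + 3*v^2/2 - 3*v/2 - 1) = -v^3 - v^2/2 - v/2 + 1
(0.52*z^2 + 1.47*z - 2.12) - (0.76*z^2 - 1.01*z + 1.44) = -0.24*z^2 + 2.48*z - 3.56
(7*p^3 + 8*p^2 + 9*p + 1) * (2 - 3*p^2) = -21*p^5 - 24*p^4 - 13*p^3 + 13*p^2 + 18*p + 2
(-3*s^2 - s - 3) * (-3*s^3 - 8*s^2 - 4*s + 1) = 9*s^5 + 27*s^4 + 29*s^3 + 25*s^2 + 11*s - 3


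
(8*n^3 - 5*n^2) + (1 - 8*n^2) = 8*n^3 - 13*n^2 + 1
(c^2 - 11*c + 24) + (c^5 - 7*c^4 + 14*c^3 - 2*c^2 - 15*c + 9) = c^5 - 7*c^4 + 14*c^3 - c^2 - 26*c + 33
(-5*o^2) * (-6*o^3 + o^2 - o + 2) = 30*o^5 - 5*o^4 + 5*o^3 - 10*o^2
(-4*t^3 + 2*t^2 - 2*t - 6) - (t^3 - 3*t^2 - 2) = -5*t^3 + 5*t^2 - 2*t - 4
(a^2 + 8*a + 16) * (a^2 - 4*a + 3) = a^4 + 4*a^3 - 13*a^2 - 40*a + 48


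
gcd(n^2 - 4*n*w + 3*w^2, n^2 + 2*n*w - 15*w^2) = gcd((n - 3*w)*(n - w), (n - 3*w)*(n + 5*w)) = -n + 3*w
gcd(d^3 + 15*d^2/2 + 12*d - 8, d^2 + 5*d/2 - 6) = d + 4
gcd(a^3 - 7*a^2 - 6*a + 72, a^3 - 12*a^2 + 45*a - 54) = a - 6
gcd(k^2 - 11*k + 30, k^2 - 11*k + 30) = k^2 - 11*k + 30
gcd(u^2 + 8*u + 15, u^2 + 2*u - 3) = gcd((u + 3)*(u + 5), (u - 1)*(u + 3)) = u + 3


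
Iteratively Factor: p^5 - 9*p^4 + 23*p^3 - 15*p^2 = (p)*(p^4 - 9*p^3 + 23*p^2 - 15*p) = p*(p - 3)*(p^3 - 6*p^2 + 5*p) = p*(p - 3)*(p - 1)*(p^2 - 5*p) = p*(p - 5)*(p - 3)*(p - 1)*(p)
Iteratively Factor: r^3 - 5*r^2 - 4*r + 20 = (r - 5)*(r^2 - 4) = (r - 5)*(r + 2)*(r - 2)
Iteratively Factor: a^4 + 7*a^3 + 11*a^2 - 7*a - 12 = (a + 3)*(a^3 + 4*a^2 - a - 4) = (a + 1)*(a + 3)*(a^2 + 3*a - 4) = (a - 1)*(a + 1)*(a + 3)*(a + 4)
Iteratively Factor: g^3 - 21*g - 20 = (g - 5)*(g^2 + 5*g + 4) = (g - 5)*(g + 4)*(g + 1)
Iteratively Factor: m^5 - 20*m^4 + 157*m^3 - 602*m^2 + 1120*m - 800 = (m - 4)*(m^4 - 16*m^3 + 93*m^2 - 230*m + 200) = (m - 4)^2*(m^3 - 12*m^2 + 45*m - 50) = (m - 4)^2*(m - 2)*(m^2 - 10*m + 25) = (m - 5)*(m - 4)^2*(m - 2)*(m - 5)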